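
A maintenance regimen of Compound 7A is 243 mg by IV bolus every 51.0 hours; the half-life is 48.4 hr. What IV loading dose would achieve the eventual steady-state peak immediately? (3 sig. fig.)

k = ln 2 / 48.4 = 0.01432 hr⁻¹
Accumulation ratio R = 1 / (1 − e^(−kτ)) = 1 / (1 − e^(−0.01432×51.0)) = 1 / (1 − 0.4817) = 1.929
Loading dose = maintenance dose × R = 243 × 1.929 ≈ 469 mg

469 mg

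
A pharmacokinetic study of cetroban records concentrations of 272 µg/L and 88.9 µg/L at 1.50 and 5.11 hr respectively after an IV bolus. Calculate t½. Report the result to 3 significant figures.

k = ln(C₁/C₂) / (t₂ − t₁) = ln(272/88.9) / (5.11 − 1.50)
  = 1.118 / 3.610 = 0.3098 hr⁻¹
t½ = ln 2 / k = ln 2 / 0.3098 ≈ 2.24 hours

2.24 hours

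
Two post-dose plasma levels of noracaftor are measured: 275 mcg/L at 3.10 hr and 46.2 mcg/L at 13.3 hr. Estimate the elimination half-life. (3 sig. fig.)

3.96 hours

k = ln(C₁/C₂) / (t₂ − t₁) = ln(275/46.2) / (13.3 − 3.10)
  = 1.784 / 10.20 = 0.1749 hr⁻¹
t½ = ln 2 / k = ln 2 / 0.1749 ≈ 3.96 hours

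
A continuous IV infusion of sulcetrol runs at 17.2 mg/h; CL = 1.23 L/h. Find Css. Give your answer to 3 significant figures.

Css = infusion rate / CL = 17.2 / 1.23 ≈ 14.0 mg/L

14.0 mg/L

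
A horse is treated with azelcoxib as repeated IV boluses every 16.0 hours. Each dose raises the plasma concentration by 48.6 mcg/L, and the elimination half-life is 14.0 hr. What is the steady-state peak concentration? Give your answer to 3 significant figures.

88.8 mcg/L

k = ln 2 / 14.0 = 0.04951 hr⁻¹
Fraction remaining after one interval: e^(−kτ) = e^(−0.04951 × 16.0) = 0.4529
R = 1 / (1 − 0.4529) = 1.828
Css,max = 48.6 × 1.828 ≈ 88.8 mcg/L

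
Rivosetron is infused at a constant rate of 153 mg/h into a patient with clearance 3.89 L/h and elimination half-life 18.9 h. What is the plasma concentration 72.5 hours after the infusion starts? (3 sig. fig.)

36.6 mg/L

Css = rate / CL = 153 / 3.89 = 39.33 mg/L
k = ln 2 / 18.9 = 0.03667 h⁻¹
C(t) = Css (1 − e^(−kt)) = 39.33 × (1 − e^(−2.659)) = 39.33 × 0.9300 ≈ 36.6 mg/L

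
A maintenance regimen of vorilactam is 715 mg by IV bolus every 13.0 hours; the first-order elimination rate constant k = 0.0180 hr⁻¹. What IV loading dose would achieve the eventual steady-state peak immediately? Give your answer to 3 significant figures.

3430 mg

Accumulation ratio R = 1 / (1 − e^(−kτ)) = 1 / (1 − e^(−0.01800×13.0)) = 1 / (1 − 0.7914) = 4.793
Loading dose = maintenance dose × R = 715 × 4.793 ≈ 3430 mg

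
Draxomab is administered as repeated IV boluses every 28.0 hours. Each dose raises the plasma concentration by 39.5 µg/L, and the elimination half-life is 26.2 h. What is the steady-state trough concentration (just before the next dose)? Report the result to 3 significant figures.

36.0 µg/L

k = ln 2 / 26.2 = 0.02646 h⁻¹
Fraction remaining after one interval: e^(−kτ) = e^(−0.02646 × 28.0) = 0.4767
R = 1 / (1 − 0.4767) = 1.911
Css,max = 39.5 × 1.911 = 75.49 µg/L
Css,min = Css,max × e^(−kτ) = 75.49 × 0.4767 ≈ 36.0 µg/L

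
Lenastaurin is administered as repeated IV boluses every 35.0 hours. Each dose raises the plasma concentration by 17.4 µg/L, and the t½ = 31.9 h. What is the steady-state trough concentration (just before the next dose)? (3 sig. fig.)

k = ln 2 / 31.9 = 0.02173 h⁻¹
Fraction remaining after one interval: e^(−kτ) = e^(−0.02173 × 35.0) = 0.4674
R = 1 / (1 − 0.4674) = 1.878
Css,max = 17.4 × 1.878 = 32.67 µg/L
Css,min = Css,max × e^(−kτ) = 32.67 × 0.4674 ≈ 15.3 µg/L

15.3 µg/L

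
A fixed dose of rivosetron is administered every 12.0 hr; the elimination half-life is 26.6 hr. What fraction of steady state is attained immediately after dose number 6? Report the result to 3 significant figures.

k = ln 2 / 26.6 = 0.02606 hr⁻¹
f_n = 1 − e^(−nkτ) = 1 − e^(−6 × 0.02606 × 12.0) = 1 − e^(−1.876) = 1 − 0.1532 ≈ 0.847

0.847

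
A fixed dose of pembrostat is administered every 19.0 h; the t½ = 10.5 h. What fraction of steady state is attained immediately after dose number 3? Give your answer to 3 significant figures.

0.977

k = ln 2 / 10.5 = 0.06601 h⁻¹
f_n = 1 − e^(−nkτ) = 1 − e^(−3 × 0.06601 × 19.0) = 1 − e^(−3.763) = 1 − 0.02322 ≈ 0.977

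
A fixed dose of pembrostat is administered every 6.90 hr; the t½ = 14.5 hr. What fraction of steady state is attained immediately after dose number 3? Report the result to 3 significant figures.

k = ln 2 / 14.5 = 0.04780 hr⁻¹
f_n = 1 − e^(−nkτ) = 1 − e^(−3 × 0.04780 × 6.90) = 1 − e^(−0.9895) = 1 − 0.3718 ≈ 0.628

0.628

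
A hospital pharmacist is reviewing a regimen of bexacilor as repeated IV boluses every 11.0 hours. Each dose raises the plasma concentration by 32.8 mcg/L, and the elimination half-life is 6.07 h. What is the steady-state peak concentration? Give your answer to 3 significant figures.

45.9 mcg/L

k = ln 2 / 6.07 = 0.1142 h⁻¹
Fraction remaining after one interval: e^(−kτ) = e^(−0.1142 × 11.0) = 0.2848
R = 1 / (1 − 0.2848) = 1.398
Css,max = 32.8 × 1.398 ≈ 45.9 mcg/L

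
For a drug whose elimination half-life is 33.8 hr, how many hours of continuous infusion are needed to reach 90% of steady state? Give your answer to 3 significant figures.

112 hours

k = ln 2 / 33.8 = 0.02051 hr⁻¹
f = 1 − e^(−kt)  ⇒  t = −ln(1 − f) / k
t = −ln(1 − 0.9) / 0.02051 = 2.303 / 0.02051 ≈ 112 hours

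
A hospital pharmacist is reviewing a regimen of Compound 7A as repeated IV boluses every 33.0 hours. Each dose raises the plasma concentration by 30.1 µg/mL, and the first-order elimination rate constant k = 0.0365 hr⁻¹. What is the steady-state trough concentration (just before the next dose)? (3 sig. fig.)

12.9 µg/mL

Fraction remaining after one interval: e^(−kτ) = e^(−0.03650 × 33.0) = 0.2998
R = 1 / (1 − 0.2998) = 1.428
Css,max = 30.1 × 1.428 = 42.99 µg/mL
Css,min = Css,max × e^(−kτ) = 42.99 × 0.2998 ≈ 12.9 µg/mL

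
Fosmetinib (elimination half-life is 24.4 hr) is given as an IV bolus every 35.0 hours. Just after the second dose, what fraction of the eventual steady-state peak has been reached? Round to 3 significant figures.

0.863

k = ln 2 / 24.4 = 0.02841 hr⁻¹
f_n = 1 − e^(−nkτ) = 1 − e^(−2 × 0.02841 × 35.0) = 1 − e^(−1.989) = 1 − 0.1369 ≈ 0.863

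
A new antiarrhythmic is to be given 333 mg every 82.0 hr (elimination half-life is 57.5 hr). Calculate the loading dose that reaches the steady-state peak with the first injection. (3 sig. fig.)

530 mg

k = ln 2 / 57.5 = 0.01205 hr⁻¹
Accumulation ratio R = 1 / (1 − e^(−kτ)) = 1 / (1 − e^(−0.01205×82.0)) = 1 / (1 − 0.3721) = 1.593
Loading dose = maintenance dose × R = 333 × 1.593 ≈ 530 mg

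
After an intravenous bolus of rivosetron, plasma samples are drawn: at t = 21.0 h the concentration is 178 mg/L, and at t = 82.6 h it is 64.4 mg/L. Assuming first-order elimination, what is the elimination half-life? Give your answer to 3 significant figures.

k = ln(C₁/C₂) / (t₂ − t₁) = ln(178/64.4) / (82.6 − 21.0)
  = 1.017 / 61.60 = 0.01650 h⁻¹
t½ = ln 2 / k = ln 2 / 0.01650 ≈ 42.0 hours

42.0 hours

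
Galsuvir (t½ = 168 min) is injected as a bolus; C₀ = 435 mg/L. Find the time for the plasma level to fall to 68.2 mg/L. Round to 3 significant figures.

449 minutes

k = ln 2 / 168 = 0.004126 min⁻¹
C(t) = C₀ e^(−kt)  ⇒  t = ln(C₀/C) / k
t = ln(435/68.2) / 0.004126 = 1.853 / 0.004126 ≈ 449 minutes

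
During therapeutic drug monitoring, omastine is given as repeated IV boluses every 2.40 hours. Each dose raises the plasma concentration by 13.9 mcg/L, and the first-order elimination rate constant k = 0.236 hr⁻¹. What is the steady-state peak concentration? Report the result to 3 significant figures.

32.1 mcg/L

Fraction remaining after one interval: e^(−kτ) = e^(−0.2360 × 2.40) = 0.5676
R = 1 / (1 − 0.5676) = 2.312
Css,max = 13.9 × 2.312 ≈ 32.1 mcg/L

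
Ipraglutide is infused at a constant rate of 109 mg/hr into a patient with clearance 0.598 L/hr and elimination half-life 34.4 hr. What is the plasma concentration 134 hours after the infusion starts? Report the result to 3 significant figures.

170 µg/mL

Css = rate / CL = 109 / 0.598 = 182.3 µg/mL
k = ln 2 / 34.4 = 0.02015 hr⁻¹
C(t) = Css (1 − e^(−kt)) = 182.3 × (1 − e^(−2.700)) = 182.3 × 0.9328 ≈ 170 µg/mL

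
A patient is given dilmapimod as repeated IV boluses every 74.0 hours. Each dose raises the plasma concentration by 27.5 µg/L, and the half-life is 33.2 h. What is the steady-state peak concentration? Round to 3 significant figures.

k = ln 2 / 33.2 = 0.02088 h⁻¹
Fraction remaining after one interval: e^(−kτ) = e^(−0.02088 × 74.0) = 0.2133
R = 1 / (1 − 0.2133) = 1.271
Css,max = 27.5 × 1.271 ≈ 35.0 µg/L

35.0 µg/L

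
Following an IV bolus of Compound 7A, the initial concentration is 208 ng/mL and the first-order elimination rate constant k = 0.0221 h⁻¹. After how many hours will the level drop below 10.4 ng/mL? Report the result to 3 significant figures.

C(t) = C₀ e^(−kt)  ⇒  t = ln(C₀/C) / k
t = ln(208/10.4) / 0.02210 = 2.996 / 0.02210 ≈ 136 hours

136 hours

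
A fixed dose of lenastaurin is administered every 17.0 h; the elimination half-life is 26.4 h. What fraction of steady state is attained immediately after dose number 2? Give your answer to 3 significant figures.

0.590

k = ln 2 / 26.4 = 0.02626 h⁻¹
f_n = 1 − e^(−nkτ) = 1 − e^(−2 × 0.02626 × 17.0) = 1 − e^(−0.8927) = 1 − 0.4096 ≈ 0.590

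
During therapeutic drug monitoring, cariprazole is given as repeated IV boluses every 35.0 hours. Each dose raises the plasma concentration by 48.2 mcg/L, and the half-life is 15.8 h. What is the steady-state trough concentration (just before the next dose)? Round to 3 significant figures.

13.2 mcg/L

k = ln 2 / 15.8 = 0.04387 h⁻¹
Fraction remaining after one interval: e^(−kτ) = e^(−0.04387 × 35.0) = 0.2154
R = 1 / (1 − 0.2154) = 1.274
Css,max = 48.2 × 1.274 = 61.43 mcg/L
Css,min = Css,max × e^(−kτ) = 61.43 × 0.2154 ≈ 13.2 mcg/L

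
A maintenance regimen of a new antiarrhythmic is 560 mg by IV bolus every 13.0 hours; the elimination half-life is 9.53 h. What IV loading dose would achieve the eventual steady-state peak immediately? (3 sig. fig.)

916 mg

k = ln 2 / 9.53 = 0.07273 h⁻¹
Accumulation ratio R = 1 / (1 − e^(−kτ)) = 1 / (1 − e^(−0.07273×13.0)) = 1 / (1 − 0.3885) = 1.635
Loading dose = maintenance dose × R = 560 × 1.635 ≈ 916 mg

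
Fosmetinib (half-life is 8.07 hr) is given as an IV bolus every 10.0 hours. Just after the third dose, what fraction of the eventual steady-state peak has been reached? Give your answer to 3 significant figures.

0.924

k = ln 2 / 8.07 = 0.08589 hr⁻¹
f_n = 1 − e^(−nkτ) = 1 − e^(−3 × 0.08589 × 10.0) = 1 − e^(−2.577) = 1 − 0.07602 ≈ 0.924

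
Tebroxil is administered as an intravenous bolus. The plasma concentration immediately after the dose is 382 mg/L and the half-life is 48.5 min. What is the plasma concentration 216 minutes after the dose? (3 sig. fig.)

17.4 mg/L

k = ln 2 / 48.5 = 0.01429 min⁻¹
C(t) = C₀ e^(−kt) = 382 × e^(−0.01429 × 216) = 382 × e^(−3.087) = 382 × 0.04564 ≈ 17.4 mg/L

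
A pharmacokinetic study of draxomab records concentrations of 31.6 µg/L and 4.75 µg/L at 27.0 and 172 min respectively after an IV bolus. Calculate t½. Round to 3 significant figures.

k = ln(C₁/C₂) / (t₂ − t₁) = ln(31.6/4.75) / (172 − 27.0)
  = 1.895 / 145.0 = 0.01307 min⁻¹
t½ = ln 2 / k = ln 2 / 0.01307 ≈ 53.0 minutes

53.0 minutes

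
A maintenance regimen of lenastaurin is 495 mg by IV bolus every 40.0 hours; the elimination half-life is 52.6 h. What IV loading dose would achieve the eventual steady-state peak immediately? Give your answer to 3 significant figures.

k = ln 2 / 52.6 = 0.01318 h⁻¹
Accumulation ratio R = 1 / (1 − e^(−kτ)) = 1 / (1 − e^(−0.01318×40.0)) = 1 / (1 − 0.5903) = 2.441
Loading dose = maintenance dose × R = 495 × 2.441 ≈ 1210 mg

1210 mg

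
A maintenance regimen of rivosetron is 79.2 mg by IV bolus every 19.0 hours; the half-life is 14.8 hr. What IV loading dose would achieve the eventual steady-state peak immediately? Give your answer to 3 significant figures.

k = ln 2 / 14.8 = 0.04683 hr⁻¹
Accumulation ratio R = 1 / (1 − e^(−kτ)) = 1 / (1 − e^(−0.04683×19.0)) = 1 / (1 − 0.4107) = 1.697
Loading dose = maintenance dose × R = 79.2 × 1.697 ≈ 134 mg

134 mg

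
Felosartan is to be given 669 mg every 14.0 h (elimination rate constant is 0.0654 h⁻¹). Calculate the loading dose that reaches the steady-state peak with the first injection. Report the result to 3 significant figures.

1120 mg

Accumulation ratio R = 1 / (1 − e^(−kτ)) = 1 / (1 − e^(−0.06540×14.0)) = 1 / (1 − 0.4003) = 1.667
Loading dose = maintenance dose × R = 669 × 1.667 ≈ 1120 mg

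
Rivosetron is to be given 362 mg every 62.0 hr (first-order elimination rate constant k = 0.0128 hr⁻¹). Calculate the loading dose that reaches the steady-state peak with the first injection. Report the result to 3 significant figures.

661 mg

Accumulation ratio R = 1 / (1 − e^(−kτ)) = 1 / (1 − e^(−0.01280×62.0)) = 1 / (1 − 0.4522) = 1.826
Loading dose = maintenance dose × R = 362 × 1.826 ≈ 661 mg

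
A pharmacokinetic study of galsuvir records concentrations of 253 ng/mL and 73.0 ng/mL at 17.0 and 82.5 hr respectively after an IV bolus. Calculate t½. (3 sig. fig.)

36.5 hours

k = ln(C₁/C₂) / (t₂ − t₁) = ln(253/73.0) / (82.5 − 17.0)
  = 1.243 / 65.50 = 0.01898 hr⁻¹
t½ = ln 2 / k = ln 2 / 0.01898 ≈ 36.5 hours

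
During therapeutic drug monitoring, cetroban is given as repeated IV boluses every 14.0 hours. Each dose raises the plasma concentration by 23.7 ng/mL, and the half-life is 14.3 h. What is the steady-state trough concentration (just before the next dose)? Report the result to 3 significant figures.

24.4 ng/mL

k = ln 2 / 14.3 = 0.04847 h⁻¹
Fraction remaining after one interval: e^(−kτ) = e^(−0.04847 × 14.0) = 0.5073
R = 1 / (1 − 0.5073) = 2.030
Css,max = 23.7 × 2.030 = 48.10 ng/mL
Css,min = Css,max × e^(−kτ) = 48.10 × 0.5073 ≈ 24.4 ng/mL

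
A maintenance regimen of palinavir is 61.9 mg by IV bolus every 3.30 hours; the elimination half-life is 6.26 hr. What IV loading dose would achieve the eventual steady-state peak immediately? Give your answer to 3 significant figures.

202 mg

k = ln 2 / 6.26 = 0.1107 hr⁻¹
Accumulation ratio R = 1 / (1 − e^(−kτ)) = 1 / (1 − e^(−0.1107×3.30)) = 1 / (1 − 0.6939) = 3.267
Loading dose = maintenance dose × R = 61.9 × 3.267 ≈ 202 mg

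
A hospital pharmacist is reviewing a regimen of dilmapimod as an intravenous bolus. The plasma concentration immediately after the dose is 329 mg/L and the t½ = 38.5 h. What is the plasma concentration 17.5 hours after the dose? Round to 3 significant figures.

240 mg/L

k = ln 2 / 38.5 = 0.01800 h⁻¹
17.5 h is 0.4545 half-lives, so C = 329 × (1/2)^0.4545 = 329 × 0.7297 ≈ 240 mg/L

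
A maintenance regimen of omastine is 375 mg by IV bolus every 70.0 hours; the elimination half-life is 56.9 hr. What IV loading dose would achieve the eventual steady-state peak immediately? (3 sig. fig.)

654 mg

k = ln 2 / 56.9 = 0.01218 hr⁻¹
Accumulation ratio R = 1 / (1 − e^(−kτ)) = 1 / (1 − e^(−0.01218×70.0)) = 1 / (1 − 0.4262) = 1.743
Loading dose = maintenance dose × R = 375 × 1.743 ≈ 654 mg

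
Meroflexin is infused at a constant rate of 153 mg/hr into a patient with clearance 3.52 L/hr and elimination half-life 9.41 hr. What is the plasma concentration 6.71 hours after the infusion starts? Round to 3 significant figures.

17.0 µg/mL

Css = rate / CL = 153 / 3.52 = 43.47 µg/mL
k = ln 2 / 9.41 = 0.07366 hr⁻¹
C(t) = Css (1 − e^(−kt)) = 43.47 × (1 − e^(−0.4943)) = 43.47 × 0.3900 ≈ 17.0 µg/mL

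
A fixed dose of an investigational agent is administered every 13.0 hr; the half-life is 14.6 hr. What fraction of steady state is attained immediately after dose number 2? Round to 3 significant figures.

k = ln 2 / 14.6 = 0.04748 hr⁻¹
f_n = 1 − e^(−nkτ) = 1 − e^(−2 × 0.04748 × 13.0) = 1 − e^(−1.234) = 1 − 0.2910 ≈ 0.709

0.709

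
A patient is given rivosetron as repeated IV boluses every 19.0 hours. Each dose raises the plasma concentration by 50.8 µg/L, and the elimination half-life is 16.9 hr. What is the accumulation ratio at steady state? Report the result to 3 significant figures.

k = ln 2 / 16.9 = 0.04101 hr⁻¹
Fraction remaining after one interval: e^(−kτ) = e^(−0.04101 × 19.0) = 0.4587
R = 1 / (1 − 0.4587) = 1 / 0.5413 ≈ 1.85

1.85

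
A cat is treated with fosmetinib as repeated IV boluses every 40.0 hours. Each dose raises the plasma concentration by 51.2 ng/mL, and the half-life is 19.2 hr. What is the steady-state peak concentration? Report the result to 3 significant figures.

67.0 ng/mL

k = ln 2 / 19.2 = 0.03610 hr⁻¹
Fraction remaining after one interval: e^(−kτ) = e^(−0.03610 × 40.0) = 0.2360
R = 1 / (1 − 0.2360) = 1.309
Css,max = 51.2 × 1.309 ≈ 67.0 ng/mL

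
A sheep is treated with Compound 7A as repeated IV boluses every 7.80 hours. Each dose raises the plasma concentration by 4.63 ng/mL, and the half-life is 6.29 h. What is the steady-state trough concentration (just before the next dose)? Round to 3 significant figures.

k = ln 2 / 6.29 = 0.1102 h⁻¹
Fraction remaining after one interval: e^(−kτ) = e^(−0.1102 × 7.80) = 0.4234
R = 1 / (1 − 0.4234) = 1.734
Css,max = 4.63 × 1.734 = 8.029 ng/mL
Css,min = Css,max × e^(−kτ) = 8.029 × 0.4234 ≈ 3.40 ng/mL

3.40 ng/mL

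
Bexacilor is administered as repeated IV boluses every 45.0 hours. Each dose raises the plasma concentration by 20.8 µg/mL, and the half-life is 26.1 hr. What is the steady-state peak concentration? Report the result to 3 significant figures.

29.8 µg/mL

k = ln 2 / 26.1 = 0.02656 hr⁻¹
Fraction remaining after one interval: e^(−kτ) = e^(−0.02656 × 45.0) = 0.3027
R = 1 / (1 − 0.3027) = 1.434
Css,max = 20.8 × 1.434 ≈ 29.8 µg/mL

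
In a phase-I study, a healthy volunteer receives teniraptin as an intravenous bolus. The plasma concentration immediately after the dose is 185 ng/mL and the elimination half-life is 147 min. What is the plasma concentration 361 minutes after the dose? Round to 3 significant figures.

33.7 ng/mL

k = ln 2 / 147 = 0.004715 min⁻¹
361 min is 2.456 half-lives, so C = 185 × (1/2)^2.456 = 185 × 0.1823 ≈ 33.7 ng/mL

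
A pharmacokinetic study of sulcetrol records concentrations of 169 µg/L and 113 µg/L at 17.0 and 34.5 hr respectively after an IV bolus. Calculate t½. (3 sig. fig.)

k = ln(C₁/C₂) / (t₂ − t₁) = ln(169/113) / (34.5 − 17.0)
  = 0.4025 / 17.50 = 0.02300 hr⁻¹
t½ = ln 2 / k = ln 2 / 0.02300 ≈ 30.1 hours

30.1 hours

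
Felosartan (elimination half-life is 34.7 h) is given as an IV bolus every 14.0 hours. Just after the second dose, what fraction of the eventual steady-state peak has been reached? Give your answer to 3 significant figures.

0.428

k = ln 2 / 34.7 = 0.01998 h⁻¹
f_n = 1 − e^(−nkτ) = 1 − e^(−2 × 0.01998 × 14.0) = 1 − e^(−0.5593) = 1 − 0.5716 ≈ 0.428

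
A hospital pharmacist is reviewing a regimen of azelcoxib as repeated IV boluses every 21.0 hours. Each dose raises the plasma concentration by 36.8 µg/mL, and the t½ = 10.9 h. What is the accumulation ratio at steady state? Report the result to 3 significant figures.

k = ln 2 / 10.9 = 0.06359 h⁻¹
Fraction remaining after one interval: e^(−kτ) = e^(−0.06359 × 21.0) = 0.2630
R = 1 / (1 − 0.2630) = 1 / 0.7370 ≈ 1.36

1.36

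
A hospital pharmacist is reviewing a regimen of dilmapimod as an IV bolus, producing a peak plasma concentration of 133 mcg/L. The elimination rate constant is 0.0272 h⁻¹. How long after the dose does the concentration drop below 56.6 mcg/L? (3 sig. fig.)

31.4 hours

C(t) = C₀ e^(−kt)  ⇒  t = ln(C₀/C) / k
t = ln(133/56.6) / 0.02720 = 0.8543 / 0.02720 ≈ 31.4 hours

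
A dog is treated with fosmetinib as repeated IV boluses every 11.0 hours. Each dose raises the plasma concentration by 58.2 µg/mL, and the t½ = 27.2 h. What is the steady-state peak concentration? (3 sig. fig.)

238 µg/mL

k = ln 2 / 27.2 = 0.02548 h⁻¹
Fraction remaining after one interval: e^(−kτ) = e^(−0.02548 × 11.0) = 0.7555
R = 1 / (1 − 0.7555) = 4.091
Css,max = 58.2 × 4.091 ≈ 238 µg/mL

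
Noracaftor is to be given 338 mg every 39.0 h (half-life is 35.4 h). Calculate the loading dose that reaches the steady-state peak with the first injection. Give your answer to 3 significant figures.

633 mg

k = ln 2 / 35.4 = 0.01958 h⁻¹
Accumulation ratio R = 1 / (1 − e^(−kτ)) = 1 / (1 − e^(−0.01958×39.0)) = 1 / (1 − 0.4660) = 1.873
Loading dose = maintenance dose × R = 338 × 1.873 ≈ 633 mg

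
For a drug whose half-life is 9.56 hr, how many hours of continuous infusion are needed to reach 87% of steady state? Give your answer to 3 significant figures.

k = ln 2 / 9.56 = 0.07250 hr⁻¹
f = 1 − e^(−kt)  ⇒  t = −ln(1 − f) / k
t = −ln(1 − 0.87) / 0.07250 = 2.040 / 0.07250 ≈ 28.1 hours

28.1 hours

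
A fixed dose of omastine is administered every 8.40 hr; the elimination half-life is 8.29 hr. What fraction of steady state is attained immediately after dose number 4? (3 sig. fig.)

0.940

k = ln 2 / 8.29 = 0.08361 hr⁻¹
f_n = 1 − e^(−nkτ) = 1 − e^(−4 × 0.08361 × 8.40) = 1 − e^(−2.809) = 1 − 0.06024 ≈ 0.940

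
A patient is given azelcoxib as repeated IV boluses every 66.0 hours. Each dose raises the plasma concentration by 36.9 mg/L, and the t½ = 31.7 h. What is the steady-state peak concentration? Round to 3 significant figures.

48.3 mg/L

k = ln 2 / 31.7 = 0.02187 h⁻¹
Fraction remaining after one interval: e^(−kτ) = e^(−0.02187 × 66.0) = 0.2362
R = 1 / (1 − 0.2362) = 1.309
Css,max = 36.9 × 1.309 ≈ 48.3 mg/L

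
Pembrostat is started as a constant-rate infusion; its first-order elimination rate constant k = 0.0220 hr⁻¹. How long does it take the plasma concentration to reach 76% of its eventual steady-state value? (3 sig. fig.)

f = 1 − e^(−kt)  ⇒  t = −ln(1 − f) / k
t = −ln(1 − 0.76) / 0.02200 = 1.427 / 0.02200 ≈ 64.9 hours

64.9 hours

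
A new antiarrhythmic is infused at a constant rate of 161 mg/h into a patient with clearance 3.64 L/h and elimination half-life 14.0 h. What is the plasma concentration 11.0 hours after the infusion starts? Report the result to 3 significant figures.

Css = rate / CL = 161 / 3.64 = 44.23 µg/mL
k = ln 2 / 14.0 = 0.04951 h⁻¹
C(t) = Css (1 − e^(−kt)) = 44.23 × (1 − e^(−0.5446)) = 44.23 × 0.4199 ≈ 18.6 µg/mL

18.6 µg/mL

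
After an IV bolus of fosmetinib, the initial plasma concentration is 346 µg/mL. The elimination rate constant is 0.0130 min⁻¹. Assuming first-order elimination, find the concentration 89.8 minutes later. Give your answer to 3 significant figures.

C(t) = C₀ e^(−kt) = 346 × e^(−0.01300 × 89.8) = 346 × e^(−1.167) = 346 × 0.3112 ≈ 108 µg/mL

108 µg/mL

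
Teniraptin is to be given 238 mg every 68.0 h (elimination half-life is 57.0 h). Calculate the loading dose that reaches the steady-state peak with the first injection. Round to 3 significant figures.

k = ln 2 / 57.0 = 0.01216 h⁻¹
Accumulation ratio R = 1 / (1 − e^(−kτ)) = 1 / (1 − e^(−0.01216×68.0)) = 1 / (1 − 0.4374) = 1.777
Loading dose = maintenance dose × R = 238 × 1.777 ≈ 423 mg

423 mg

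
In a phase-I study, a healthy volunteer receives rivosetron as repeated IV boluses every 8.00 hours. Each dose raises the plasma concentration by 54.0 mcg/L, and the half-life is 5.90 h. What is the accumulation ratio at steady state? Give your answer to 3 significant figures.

1.64

k = ln 2 / 5.90 = 0.1175 h⁻¹
Fraction remaining after one interval: e^(−kτ) = e^(−0.1175 × 8.00) = 0.3907
R = 1 / (1 − 0.3907) = 1 / 0.6093 ≈ 1.64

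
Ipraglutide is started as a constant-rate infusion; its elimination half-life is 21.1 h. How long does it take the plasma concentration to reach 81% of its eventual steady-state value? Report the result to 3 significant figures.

50.6 hours

k = ln 2 / 21.1 = 0.03285 h⁻¹
f = 1 − e^(−kt)  ⇒  t = −ln(1 − f) / k
t = −ln(1 − 0.81) / 0.03285 = 1.661 / 0.03285 ≈ 50.6 hours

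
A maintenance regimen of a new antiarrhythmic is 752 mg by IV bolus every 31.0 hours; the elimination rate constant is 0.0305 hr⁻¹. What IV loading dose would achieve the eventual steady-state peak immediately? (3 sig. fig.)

Accumulation ratio R = 1 / (1 − e^(−kτ)) = 1 / (1 − e^(−0.03050×31.0)) = 1 / (1 − 0.3885) = 1.635
Loading dose = maintenance dose × R = 752 × 1.635 ≈ 1230 mg

1230 mg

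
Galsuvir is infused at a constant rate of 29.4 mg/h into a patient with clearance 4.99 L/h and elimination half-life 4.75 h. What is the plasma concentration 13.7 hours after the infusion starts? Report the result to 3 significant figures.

Css = rate / CL = 29.4 / 4.99 = 5.892 mg/L
k = ln 2 / 4.75 = 0.1459 h⁻¹
C(t) = Css (1 − e^(−kt)) = 5.892 × (1 − e^(−1.999)) = 5.892 × 0.8646 ≈ 5.09 mg/L

5.09 mg/L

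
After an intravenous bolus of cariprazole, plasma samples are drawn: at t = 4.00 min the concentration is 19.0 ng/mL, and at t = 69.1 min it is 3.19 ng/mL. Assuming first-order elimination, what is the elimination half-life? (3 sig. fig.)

25.3 minutes

k = ln(C₁/C₂) / (t₂ − t₁) = ln(19.0/3.19) / (69.1 − 4.00)
  = 1.784 / 65.10 = 0.02741 min⁻¹
t½ = ln 2 / k = ln 2 / 0.02741 ≈ 25.3 minutes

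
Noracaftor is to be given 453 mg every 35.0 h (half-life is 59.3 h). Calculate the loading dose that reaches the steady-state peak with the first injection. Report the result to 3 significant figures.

k = ln 2 / 59.3 = 0.01169 h⁻¹
Accumulation ratio R = 1 / (1 − e^(−kτ)) = 1 / (1 − e^(−0.01169×35.0)) = 1 / (1 − 0.6642) = 2.978
Loading dose = maintenance dose × R = 453 × 2.978 ≈ 1350 mg

1350 mg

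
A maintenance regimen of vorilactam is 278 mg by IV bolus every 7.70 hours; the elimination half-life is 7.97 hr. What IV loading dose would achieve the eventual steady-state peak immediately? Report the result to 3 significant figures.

570 mg

k = ln 2 / 7.97 = 0.08697 hr⁻¹
Accumulation ratio R = 1 / (1 − e^(−kτ)) = 1 / (1 − e^(−0.08697×7.70)) = 1 / (1 − 0.5119) = 2.049
Loading dose = maintenance dose × R = 278 × 2.049 ≈ 570 mg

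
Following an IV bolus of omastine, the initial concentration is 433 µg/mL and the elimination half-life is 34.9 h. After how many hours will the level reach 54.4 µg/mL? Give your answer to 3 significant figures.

104 hours

k = ln 2 / 34.9 = 0.01986 h⁻¹
C(t) = C₀ e^(−kt)  ⇒  t = ln(C₀/C) / k
t = ln(433/54.4) / 0.01986 = 2.074 / 0.01986 ≈ 104 hours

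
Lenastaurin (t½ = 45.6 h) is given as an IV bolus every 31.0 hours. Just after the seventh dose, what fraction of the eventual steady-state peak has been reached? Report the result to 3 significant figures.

k = ln 2 / 45.6 = 0.01520 h⁻¹
f_n = 1 − e^(−nkτ) = 1 − e^(−7 × 0.01520 × 31.0) = 1 − e^(−3.299) = 1 − 0.03694 ≈ 0.963

0.963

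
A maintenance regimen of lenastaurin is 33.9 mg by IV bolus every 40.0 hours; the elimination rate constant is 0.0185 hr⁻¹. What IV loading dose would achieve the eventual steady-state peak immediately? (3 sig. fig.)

Accumulation ratio R = 1 / (1 − e^(−kτ)) = 1 / (1 − e^(−0.01850×40.0)) = 1 / (1 − 0.4771) = 1.912
Loading dose = maintenance dose × R = 33.9 × 1.912 ≈ 64.8 mg

64.8 mg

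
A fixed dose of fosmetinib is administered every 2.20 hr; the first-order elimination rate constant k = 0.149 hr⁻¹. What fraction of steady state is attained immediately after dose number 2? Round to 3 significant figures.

0.481

f_n = 1 − e^(−nkτ) = 1 − e^(−2 × 0.1490 × 2.20) = 1 − e^(−0.6556) = 1 − 0.5191 ≈ 0.481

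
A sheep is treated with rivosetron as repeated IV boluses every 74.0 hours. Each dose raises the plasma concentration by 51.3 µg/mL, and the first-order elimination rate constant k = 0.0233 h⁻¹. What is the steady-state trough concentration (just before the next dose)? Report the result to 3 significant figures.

Fraction remaining after one interval: e^(−kτ) = e^(−0.02330 × 74.0) = 0.1783
R = 1 / (1 − 0.1783) = 1.217
Css,max = 51.3 × 1.217 = 62.43 µg/mL
Css,min = Css,max × e^(−kτ) = 62.43 × 0.1783 ≈ 11.1 µg/mL

11.1 µg/mL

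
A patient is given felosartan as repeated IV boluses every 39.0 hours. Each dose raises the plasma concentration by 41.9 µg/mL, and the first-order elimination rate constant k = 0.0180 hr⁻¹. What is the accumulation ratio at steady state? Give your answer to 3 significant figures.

Fraction remaining after one interval: e^(−kτ) = e^(−0.01800 × 39.0) = 0.4956
R = 1 / (1 − 0.4956) = 1 / 0.5044 ≈ 1.98

1.98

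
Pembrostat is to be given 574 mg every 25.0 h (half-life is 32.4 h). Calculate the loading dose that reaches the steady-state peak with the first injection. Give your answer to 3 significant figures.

1390 mg

k = ln 2 / 32.4 = 0.02139 h⁻¹
Accumulation ratio R = 1 / (1 − e^(−kτ)) = 1 / (1 − e^(−0.02139×25.0)) = 1 / (1 − 0.5858) = 2.414
Loading dose = maintenance dose × R = 574 × 2.414 ≈ 1390 mg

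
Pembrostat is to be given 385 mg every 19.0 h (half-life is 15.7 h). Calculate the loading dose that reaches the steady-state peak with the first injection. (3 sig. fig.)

k = ln 2 / 15.7 = 0.04415 h⁻¹
Accumulation ratio R = 1 / (1 − e^(−kτ)) = 1 / (1 − e^(−0.04415×19.0)) = 1 / (1 − 0.4322) = 1.761
Loading dose = maintenance dose × R = 385 × 1.761 ≈ 678 mg

678 mg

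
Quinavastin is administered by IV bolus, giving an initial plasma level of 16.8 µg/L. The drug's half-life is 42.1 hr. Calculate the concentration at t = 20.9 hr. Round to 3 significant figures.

k = ln 2 / 42.1 = 0.01646 hr⁻¹
C(t) = C₀ e^(−kt) = 16.8 × e^(−0.01646 × 20.9) = 16.8 × e^(−0.3441) = 16.8 × 0.7089 ≈ 11.9 µg/L

11.9 µg/L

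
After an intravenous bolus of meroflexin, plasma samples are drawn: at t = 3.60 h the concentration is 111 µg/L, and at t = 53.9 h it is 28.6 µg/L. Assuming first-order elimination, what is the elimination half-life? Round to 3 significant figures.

k = ln(C₁/C₂) / (t₂ − t₁) = ln(111/28.6) / (53.9 − 3.60)
  = 1.356 / 50.30 = 0.02696 h⁻¹
t½ = ln 2 / k = ln 2 / 0.02696 ≈ 25.7 hours

25.7 hours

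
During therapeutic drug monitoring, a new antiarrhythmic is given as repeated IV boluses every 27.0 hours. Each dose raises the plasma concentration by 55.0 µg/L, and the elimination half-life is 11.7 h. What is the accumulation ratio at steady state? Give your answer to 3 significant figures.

1.25

k = ln 2 / 11.7 = 0.05924 h⁻¹
Fraction remaining after one interval: e^(−kτ) = e^(−0.05924 × 27.0) = 0.2020
R = 1 / (1 − 0.2020) = 1 / 0.7980 ≈ 1.25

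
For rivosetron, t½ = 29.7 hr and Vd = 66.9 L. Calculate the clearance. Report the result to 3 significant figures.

k = ln 2 / t½ = ln 2 / 29.7 = 0.02334 hr⁻¹
CL = k · V = 0.02334 × 66.9 ≈ 1.56 L/hr

1.56 L/hr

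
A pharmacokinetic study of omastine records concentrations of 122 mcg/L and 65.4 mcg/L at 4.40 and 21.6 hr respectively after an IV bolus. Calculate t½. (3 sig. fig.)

k = ln(C₁/C₂) / (t₂ − t₁) = ln(122/65.4) / (21.6 − 4.40)
  = 0.6235 / 17.20 = 0.03625 hr⁻¹
t½ = ln 2 / k = ln 2 / 0.03625 ≈ 19.1 hours

19.1 hours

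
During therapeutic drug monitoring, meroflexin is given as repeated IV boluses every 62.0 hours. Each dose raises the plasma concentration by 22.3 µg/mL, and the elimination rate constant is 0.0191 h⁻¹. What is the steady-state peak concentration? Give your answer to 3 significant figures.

Fraction remaining after one interval: e^(−kτ) = e^(−0.01910 × 62.0) = 0.3060
R = 1 / (1 − 0.3060) = 1.441
Css,max = 22.3 × 1.441 ≈ 32.1 µg/mL

32.1 µg/mL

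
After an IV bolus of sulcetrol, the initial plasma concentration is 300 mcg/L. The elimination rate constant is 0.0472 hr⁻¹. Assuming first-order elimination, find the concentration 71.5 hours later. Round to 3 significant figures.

10.3 mcg/L

C(t) = C₀ e^(−kt) = 300 × e^(−0.04720 × 71.5) = 300 × e^(−3.375) = 300 × 0.03422 ≈ 10.3 mcg/L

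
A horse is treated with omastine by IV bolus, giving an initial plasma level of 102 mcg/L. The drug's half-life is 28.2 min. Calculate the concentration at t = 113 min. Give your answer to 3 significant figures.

6.34 mcg/L

k = ln 2 / 28.2 = 0.02458 min⁻¹
C(t) = C₀ e^(−kt) = 102 × e^(−0.02458 × 113) = 102 × e^(−2.778) = 102 × 0.06219 ≈ 6.34 mcg/L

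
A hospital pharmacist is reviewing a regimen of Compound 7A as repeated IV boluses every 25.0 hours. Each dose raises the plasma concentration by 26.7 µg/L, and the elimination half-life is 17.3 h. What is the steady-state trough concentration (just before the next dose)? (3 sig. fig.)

k = ln 2 / 17.3 = 0.04007 h⁻¹
Fraction remaining after one interval: e^(−kτ) = e^(−0.04007 × 25.0) = 0.3673
R = 1 / (1 − 0.3673) = 1.580
Css,max = 26.7 × 1.580 = 42.20 µg/L
Css,min = Css,max × e^(−kτ) = 42.20 × 0.3673 ≈ 15.5 µg/L

15.5 µg/L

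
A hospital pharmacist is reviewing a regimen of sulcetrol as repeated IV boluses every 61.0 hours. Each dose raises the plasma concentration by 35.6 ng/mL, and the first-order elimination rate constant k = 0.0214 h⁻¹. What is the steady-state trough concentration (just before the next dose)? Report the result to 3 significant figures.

Fraction remaining after one interval: e^(−kτ) = e^(−0.02140 × 61.0) = 0.2711
R = 1 / (1 − 0.2711) = 1.372
Css,max = 35.6 × 1.372 = 48.84 ng/mL
Css,min = Css,max × e^(−kτ) = 48.84 × 0.2711 ≈ 13.2 ng/mL

13.2 ng/mL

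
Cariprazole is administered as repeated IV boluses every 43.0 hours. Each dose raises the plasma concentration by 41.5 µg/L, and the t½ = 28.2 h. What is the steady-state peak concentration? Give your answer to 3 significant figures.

k = ln 2 / 28.2 = 0.02458 h⁻¹
Fraction remaining after one interval: e^(−kτ) = e^(−0.02458 × 43.0) = 0.3475
R = 1 / (1 − 0.3475) = 1.533
Css,max = 41.5 × 1.533 ≈ 63.6 µg/L

63.6 µg/L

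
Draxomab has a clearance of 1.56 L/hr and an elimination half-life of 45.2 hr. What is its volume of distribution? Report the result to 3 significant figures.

k = ln 2 / t½ = ln 2 / 45.2 = 0.01534 hr⁻¹
V = CL / k = 1.56 / 0.01534 ≈ 102 L

102 L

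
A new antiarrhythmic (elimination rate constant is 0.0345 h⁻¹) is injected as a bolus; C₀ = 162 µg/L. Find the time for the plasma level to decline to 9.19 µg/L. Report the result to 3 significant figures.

C(t) = C₀ e^(−kt)  ⇒  t = ln(C₀/C) / k
t = ln(162/9.19) / 0.03450 = 2.869 / 0.03450 ≈ 83.2 hours

83.2 hours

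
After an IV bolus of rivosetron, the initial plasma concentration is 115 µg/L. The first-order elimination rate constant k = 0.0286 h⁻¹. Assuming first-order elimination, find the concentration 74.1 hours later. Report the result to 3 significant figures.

C(t) = C₀ e^(−kt) = 115 × e^(−0.02860 × 74.1) = 115 × e^(−2.119) = 115 × 0.1201 ≈ 13.8 µg/L

13.8 µg/L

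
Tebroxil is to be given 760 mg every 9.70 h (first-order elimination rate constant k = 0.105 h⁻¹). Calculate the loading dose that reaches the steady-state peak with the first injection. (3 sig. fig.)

Accumulation ratio R = 1 / (1 − e^(−kτ)) = 1 / (1 − e^(−0.1050×9.70)) = 1 / (1 − 0.3611) = 1.565
Loading dose = maintenance dose × R = 760 × 1.565 ≈ 1190 mg

1190 mg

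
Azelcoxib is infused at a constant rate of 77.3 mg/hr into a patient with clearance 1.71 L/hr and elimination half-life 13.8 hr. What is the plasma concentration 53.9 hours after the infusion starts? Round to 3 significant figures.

Css = rate / CL = 77.3 / 1.71 = 45.20 µg/mL
k = ln 2 / 13.8 = 0.05023 hr⁻¹
C(t) = Css (1 − e^(−kt)) = 45.20 × (1 − e^(−2.707)) = 45.20 × 0.9333 ≈ 42.2 µg/mL

42.2 µg/mL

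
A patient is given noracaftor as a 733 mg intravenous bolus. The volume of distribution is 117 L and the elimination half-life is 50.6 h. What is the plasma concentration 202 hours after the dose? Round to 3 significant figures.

C₀ = dose / V = 733 / 117 = 6.265 mg/L
k = ln 2 / 50.6 = 0.01370 h⁻¹
C(t) = C₀ e^(−kt) = 6.265 × e^(−0.01370 × 202) = 6.265 × e^(−2.767) = 6.265 × 0.06284 ≈ 0.394 mg/L

0.394 mg/L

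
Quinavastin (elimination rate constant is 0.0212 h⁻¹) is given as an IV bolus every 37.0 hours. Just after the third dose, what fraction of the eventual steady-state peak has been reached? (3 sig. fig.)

f_n = 1 − e^(−nkτ) = 1 − e^(−3 × 0.02120 × 37.0) = 1 − e^(−2.353) = 1 − 0.09506 ≈ 0.905

0.905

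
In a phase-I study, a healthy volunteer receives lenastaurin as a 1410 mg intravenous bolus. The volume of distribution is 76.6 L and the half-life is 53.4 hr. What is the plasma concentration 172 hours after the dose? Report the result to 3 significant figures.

1.97 mg/L

C₀ = dose / V = 1410 / 76.6 = 18.41 mg/L
k = ln 2 / 53.4 = 0.01298 hr⁻¹
C(t) = C₀ e^(−kt) = 18.41 × e^(−0.01298 × 172) = 18.41 × e^(−2.233) = 18.41 × 0.1072 ≈ 1.97 mg/L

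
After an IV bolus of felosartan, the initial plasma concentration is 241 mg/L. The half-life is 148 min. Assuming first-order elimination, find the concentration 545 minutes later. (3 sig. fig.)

18.8 mg/L

k = ln 2 / 148 = 0.004683 min⁻¹
545 min is 3.682 half-lives, so C = 241 × (1/2)^3.682 = 241 × 0.07789 ≈ 18.8 mg/L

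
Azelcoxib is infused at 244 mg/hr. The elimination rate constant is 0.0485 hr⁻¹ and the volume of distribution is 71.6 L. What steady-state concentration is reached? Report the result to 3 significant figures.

CL = k · V = 0.0485 × 71.6 = 3.473 L/hr
Css = rate / CL = 244 / 3.473 ≈ 70.3 µg/mL

70.3 µg/mL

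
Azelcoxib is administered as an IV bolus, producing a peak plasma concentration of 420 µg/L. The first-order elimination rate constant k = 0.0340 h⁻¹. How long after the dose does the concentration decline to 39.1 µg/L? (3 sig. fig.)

C(t) = C₀ e^(−kt)  ⇒  t = ln(C₀/C) / k
t = ln(420/39.1) / 0.03400 = 2.374 / 0.03400 ≈ 69.8 hours

69.8 hours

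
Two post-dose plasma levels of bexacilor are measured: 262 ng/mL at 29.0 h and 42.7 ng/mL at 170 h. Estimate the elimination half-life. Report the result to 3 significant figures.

k = ln(C₁/C₂) / (t₂ − t₁) = ln(262/42.7) / (170 − 29.0)
  = 1.814 / 141.0 = 0.01287 h⁻¹
t½ = ln 2 / k = ln 2 / 0.01287 ≈ 53.9 hours

53.9 hours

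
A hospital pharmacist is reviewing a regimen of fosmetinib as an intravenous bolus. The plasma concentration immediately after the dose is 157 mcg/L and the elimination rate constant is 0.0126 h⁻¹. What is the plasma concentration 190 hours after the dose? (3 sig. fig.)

C(t) = C₀ e^(−kt) = 157 × e^(−0.01260 × 190) = 157 × e^(−2.394) = 157 × 0.09126 ≈ 14.3 mcg/L

14.3 mcg/L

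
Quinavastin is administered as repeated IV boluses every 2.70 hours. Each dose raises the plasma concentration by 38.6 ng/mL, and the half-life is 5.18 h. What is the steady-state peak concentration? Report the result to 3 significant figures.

127 ng/mL

k = ln 2 / 5.18 = 0.1338 h⁻¹
Fraction remaining after one interval: e^(−kτ) = e^(−0.1338 × 2.70) = 0.6968
R = 1 / (1 − 0.6968) = 3.298
Css,max = 38.6 × 3.298 ≈ 127 ng/mL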